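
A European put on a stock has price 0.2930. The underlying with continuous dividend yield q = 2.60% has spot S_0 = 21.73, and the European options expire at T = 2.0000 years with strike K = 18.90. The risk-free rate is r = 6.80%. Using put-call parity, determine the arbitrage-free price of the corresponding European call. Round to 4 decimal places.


Answer: Call price = 4.4252

Derivation:
Put-call parity: C - P = S_0 * exp(-qT) - K * exp(-rT).
S_0 * exp(-qT) = 21.7300 * 0.94932887 = 20.62891628
K * exp(-rT) = 18.9000 * 0.87284263 = 16.49672575
C = P + S*exp(-qT) - K*exp(-rT)
C = 0.2930 + 20.62891628 - 16.49672575 = 4.4252


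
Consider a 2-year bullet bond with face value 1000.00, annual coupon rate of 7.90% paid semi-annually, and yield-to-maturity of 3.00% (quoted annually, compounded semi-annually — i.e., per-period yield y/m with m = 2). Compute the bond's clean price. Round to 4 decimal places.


Coupon per period c = face * coupon_rate / m = 39.500000
Periods per year m = 2; per-period yield y/m = 0.015000
Number of cashflows N = 4
Cashflows (t years, CF_t, discount factor 1/(1+y/m)^(m*t), PV):
  t = 0.5000: CF_t = 39.500000, DF = 0.985222, PV = 38.916256
  t = 1.0000: CF_t = 39.500000, DF = 0.970662, PV = 38.341139
  t = 1.5000: CF_t = 39.500000, DF = 0.956317, PV = 37.774521
  t = 2.0000: CF_t = 1039.500000, DF = 0.942184, PV = 979.400507
Price P = sum_t PV_t = 1094.432424

Answer: Price = 1094.4324


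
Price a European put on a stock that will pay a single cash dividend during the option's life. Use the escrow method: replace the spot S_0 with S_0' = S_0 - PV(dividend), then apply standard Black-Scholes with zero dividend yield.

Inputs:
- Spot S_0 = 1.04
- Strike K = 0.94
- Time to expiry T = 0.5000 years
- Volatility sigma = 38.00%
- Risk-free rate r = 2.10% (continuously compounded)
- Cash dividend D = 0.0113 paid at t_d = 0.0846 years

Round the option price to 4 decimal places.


Answer: Price = 0.0626

Derivation:
PV(D) = D * exp(-r * t_d) = 0.0113 * 0.99822498 = 0.01127994
S_0' = S_0 - PV(D) = 1.0400 - 0.01127994 = 1.02872006
d1 = (ln(S_0'/K) + (r + sigma^2/2)*T) / (sigma*sqrt(T)) = 0.50908254
d2 = d1 - sigma*sqrt(T) = 0.24038196
exp(-rT) = 0.98955493
N(-d1) = 0.30534719; N(-d2) = 0.40501708
P = K * exp(-rT) * N(-d2) - S_0' * N(-d1) = 0.9400 * 0.98955493 * 0.40501708 - 1.02872006 * 0.30534719 = 0.0626


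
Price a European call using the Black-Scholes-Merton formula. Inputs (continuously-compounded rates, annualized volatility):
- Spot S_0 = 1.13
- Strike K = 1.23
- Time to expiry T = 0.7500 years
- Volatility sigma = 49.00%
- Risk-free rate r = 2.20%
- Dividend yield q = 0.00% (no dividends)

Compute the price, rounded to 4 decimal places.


Answer: Price = 0.1592

Derivation:
d1 = (ln(S/K) + (r - q + 0.5*sigma^2) * T) / (sigma * sqrt(T)) = 0.05123327
d2 = d1 - sigma * sqrt(T) = -0.37311918
exp(-rT) = 0.98363538; exp(-qT) = 1.00000000
C = S_0 * exp(-qT) * N(d1) - K * exp(-rT) * N(d2)
N(d1) = 0.52043018; N(d2) = 0.35452987
C = 1.1300 * 1.00000000 * 0.52043018 - 1.2300 * 0.98363538 * 0.35452987 = 0.1592


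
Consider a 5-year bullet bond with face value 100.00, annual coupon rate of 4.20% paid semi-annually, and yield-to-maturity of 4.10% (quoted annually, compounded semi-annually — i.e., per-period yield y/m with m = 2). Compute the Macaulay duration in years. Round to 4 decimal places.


Answer: Macaulay duration = 4.5629 years

Derivation:
Coupon per period c = face * coupon_rate / m = 2.100000
Periods per year m = 2; per-period yield y/m = 0.020500
Number of cashflows N = 10
Cashflows (t years, CF_t, discount factor 1/(1+y/m)^(m*t), PV):
  t = 0.5000: CF_t = 2.100000, DF = 0.979912, PV = 2.057815
  t = 1.0000: CF_t = 2.100000, DF = 0.960227, PV = 2.016477
  t = 1.5000: CF_t = 2.100000, DF = 0.940938, PV = 1.975970
  t = 2.0000: CF_t = 2.100000, DF = 0.922036, PV = 1.936276
  t = 2.5000: CF_t = 2.100000, DF = 0.903514, PV = 1.897380
  t = 3.0000: CF_t = 2.100000, DF = 0.885364, PV = 1.859265
  t = 3.5000: CF_t = 2.100000, DF = 0.867579, PV = 1.821916
  t = 4.0000: CF_t = 2.100000, DF = 0.850151, PV = 1.785317
  t = 4.5000: CF_t = 2.100000, DF = 0.833073, PV = 1.749453
  t = 5.0000: CF_t = 102.100000, DF = 0.816338, PV = 83.348090
Price P = sum_t PV_t = 100.447957
Macaulay numerator sum_t t * PV_t:
  t * PV_t at t = 0.5000: 1.028907
  t * PV_t at t = 1.0000: 2.016477
  t * PV_t at t = 1.5000: 2.963954
  t * PV_t at t = 2.0000: 3.872552
  t * PV_t at t = 2.5000: 4.743449
  t * PV_t at t = 3.0000: 5.577794
  t * PV_t at t = 3.5000: 6.376704
  t * PV_t at t = 4.0000: 7.141266
  t * PV_t at t = 4.5000: 7.872537
  t * PV_t at t = 5.0000: 416.740450
Macaulay duration D = (sum_t t * PV_t) / P = 458.334092 / 100.447957 = 4.562901


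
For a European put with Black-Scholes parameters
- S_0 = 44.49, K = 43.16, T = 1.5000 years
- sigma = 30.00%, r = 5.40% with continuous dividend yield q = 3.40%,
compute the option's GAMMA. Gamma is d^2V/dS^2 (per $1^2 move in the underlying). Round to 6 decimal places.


Answer: Gamma = 0.021829

Derivation:
d1 = 0.3479644548; d2 = -0.0194590066
phi(d1) = 0.3755070008; exp(-qT) = 0.9502786705; exp(-rT) = 0.9221936914
Gamma = exp(-qT) * phi(d1) / (S * sigma * sqrt(T)) = 0.9502786705 * 0.3755070008 / (44.4900 * 0.3000 * 1.2247448714) = 0.021829


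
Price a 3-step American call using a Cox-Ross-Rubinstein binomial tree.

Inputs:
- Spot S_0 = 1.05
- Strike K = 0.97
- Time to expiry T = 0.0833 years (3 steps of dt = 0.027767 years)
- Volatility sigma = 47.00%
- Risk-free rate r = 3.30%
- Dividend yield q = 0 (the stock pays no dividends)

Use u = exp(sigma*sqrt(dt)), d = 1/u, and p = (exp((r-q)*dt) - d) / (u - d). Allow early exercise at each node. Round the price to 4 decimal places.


dt = T/N = 0.027767
u = exp(sigma*sqrt(dt)) = 1.081466; d = 1/u = 0.924671
p = (exp((r-q)*dt) - d) / (u - d) = 0.486277
Discount per step: exp(-r*dt) = 0.999084
Stock lattice S(k, i) with i counting down-moves:
  k=0: S(0,0) = 1.0500
  k=1: S(1,0) = 1.1355; S(1,1) = 0.9709
  k=2: S(2,0) = 1.2280; S(2,1) = 1.0500; S(2,2) = 0.8978
  k=3: S(3,0) = 1.3281; S(3,1) = 1.1355; S(3,2) = 0.9709; S(3,3) = 0.8301
Terminal payoffs V(N, i) = max(S_T - K, 0):
  V(3,0) = 0.358092; V(3,1) = 0.165539; V(3,2) = 0.000904; V(3,3) = 0.000000
Backward induction: V(k, i) = exp(-r*dt) * [p * V(k+1, i) + (1-p) * V(k+1, i+1)]; then take max(V_cont, immediate exercise) for American.
  V(2,0) = exp(-r*dt) * [p*0.358092 + (1-p)*0.165539] = 0.258936; exercise = 0.258047; V(2,0) = max -> 0.258936
  V(2,1) = exp(-r*dt) * [p*0.165539 + (1-p)*0.000904] = 0.080888; exercise = 0.080000; V(2,1) = max -> 0.080888
  V(2,2) = exp(-r*dt) * [p*0.000904 + (1-p)*0.000000] = 0.000439; exercise = 0.000000; V(2,2) = max -> 0.000439
  V(1,0) = exp(-r*dt) * [p*0.258936 + (1-p)*0.080888] = 0.167315; exercise = 0.165539; V(1,0) = max -> 0.167315
  V(1,1) = exp(-r*dt) * [p*0.080888 + (1-p)*0.000439] = 0.039524; exercise = 0.000904; V(1,1) = max -> 0.039524
  V(0,0) = exp(-r*dt) * [p*0.167315 + (1-p)*0.039524] = 0.101573; exercise = 0.080000; V(0,0) = max -> 0.101573

Answer: Price = V(0,0) = 0.1016


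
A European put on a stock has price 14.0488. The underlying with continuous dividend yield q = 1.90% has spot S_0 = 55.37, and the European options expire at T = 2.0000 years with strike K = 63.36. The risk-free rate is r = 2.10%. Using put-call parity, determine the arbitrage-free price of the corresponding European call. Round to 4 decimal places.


Put-call parity: C - P = S_0 * exp(-qT) - K * exp(-rT).
S_0 * exp(-qT) = 55.3700 * 0.96271294 = 53.30541554
K * exp(-rT) = 63.3600 * 0.95886978 = 60.75398930
C = P + S*exp(-qT) - K*exp(-rT)
C = 14.0488 + 53.30541554 - 60.75398930 = 6.6002

Answer: Call price = 6.6002


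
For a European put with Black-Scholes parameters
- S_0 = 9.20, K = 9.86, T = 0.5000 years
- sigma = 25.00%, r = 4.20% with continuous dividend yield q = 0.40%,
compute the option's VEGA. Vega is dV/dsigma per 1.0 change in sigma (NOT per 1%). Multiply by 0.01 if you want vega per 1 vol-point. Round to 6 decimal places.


d1 = -0.1960534702; d2 = -0.3728301655
phi(d1) = 0.3913484205; exp(-qT) = 0.9980019987; exp(-rT) = 0.9792189646
Vega = S * exp(-qT) * phi(d1) * sqrt(T) = 9.2000 * 0.9980019987 * 0.3913484205 * 0.7071067812 = 2.540784

Answer: Vega = 2.540784


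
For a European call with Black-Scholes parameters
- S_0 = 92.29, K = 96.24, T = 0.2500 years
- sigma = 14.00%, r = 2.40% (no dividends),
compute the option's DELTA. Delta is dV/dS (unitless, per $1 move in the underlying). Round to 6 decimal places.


Answer: Delta = 0.316329

Derivation:
d1 = -0.4779896913; d2 = -0.5479896913
phi(d1) = 0.3558750454; exp(-qT) = 1.0000000000; exp(-rT) = 0.9940179641
N(d1) = 0.3163287711
Delta = exp(-qT) * N(d1) = 1.0000000000 * 0.3163287711 = 0.316329


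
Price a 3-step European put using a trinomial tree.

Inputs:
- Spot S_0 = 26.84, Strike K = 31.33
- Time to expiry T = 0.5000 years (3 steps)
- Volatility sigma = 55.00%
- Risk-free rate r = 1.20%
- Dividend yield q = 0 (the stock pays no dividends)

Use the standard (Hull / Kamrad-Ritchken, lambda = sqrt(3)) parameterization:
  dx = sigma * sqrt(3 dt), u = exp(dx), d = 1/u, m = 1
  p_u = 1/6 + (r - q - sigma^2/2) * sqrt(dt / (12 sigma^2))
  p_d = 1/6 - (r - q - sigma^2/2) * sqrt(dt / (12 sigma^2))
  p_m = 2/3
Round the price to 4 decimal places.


Answer: Price = V(0,0) = 7.0628

Derivation:
dt = T/N = 0.166667; dx = sigma*sqrt(3*dt) = 0.388909
u = exp(dx) = 1.475370; d = 1/u = 0.677796
p_u = 0.136829, p_m = 0.666667, p_d = 0.196504
Discount per step: exp(-r*dt) = 0.998002
Stock lattice S(k, j) with j the centered position index:
  k=0: S(0,+0) = 26.8400
  k=1: S(1,-1) = 18.1920; S(1,+0) = 26.8400; S(1,+1) = 39.5989
  k=2: S(2,-2) = 12.3305; S(2,-1) = 18.1920; S(2,+0) = 26.8400; S(2,+1) = 39.5989; S(2,+2) = 58.4231
  k=3: S(3,-3) = 8.3576; S(3,-2) = 12.3305; S(3,-1) = 18.1920; S(3,+0) = 26.8400; S(3,+1) = 39.5989; S(3,+2) = 58.4231; S(3,+3) = 86.1956
Terminal payoffs V(N, j) = max(K - S_T, 0):
  V(3,-3) = 22.972435; V(3,-2) = 18.999500; V(3,-1) = 13.137952; V(3,+0) = 4.490000; V(3,+1) = 0.000000; V(3,+2) = 0.000000; V(3,+3) = 0.000000
Backward induction: V(k, j) = exp(-r*dt) * [p_u * V(k+1, j+1) + p_m * V(k+1, j) + p_d * V(k+1, j-1)]
  V(2,-2) = exp(-r*dt) * [p_u*13.137952 + p_m*18.999500 + p_d*22.972435] = 18.940252
  V(2,-1) = exp(-r*dt) * [p_u*4.490000 + p_m*13.137952 + p_d*18.999500] = 13.080296
  V(2,+0) = exp(-r*dt) * [p_u*0.000000 + p_m*4.490000 + p_d*13.137952] = 5.563860
  V(2,+1) = exp(-r*dt) * [p_u*0.000000 + p_m*0.000000 + p_d*4.490000] = 0.880542
  V(2,+2) = exp(-r*dt) * [p_u*0.000000 + p_m*0.000000 + p_d*0.000000] = 0.000000
  V(1,-1) = exp(-r*dt) * [p_u*5.563860 + p_m*13.080296 + p_d*18.940252] = 13.176957
  V(1,+0) = exp(-r*dt) * [p_u*0.880542 + p_m*5.563860 + p_d*13.080296] = 6.387272
  V(1,+1) = exp(-r*dt) * [p_u*0.000000 + p_m*0.880542 + p_d*5.563860] = 1.676994
  V(0,+0) = exp(-r*dt) * [p_u*1.676994 + p_m*6.387272 + p_d*13.176957] = 7.062833


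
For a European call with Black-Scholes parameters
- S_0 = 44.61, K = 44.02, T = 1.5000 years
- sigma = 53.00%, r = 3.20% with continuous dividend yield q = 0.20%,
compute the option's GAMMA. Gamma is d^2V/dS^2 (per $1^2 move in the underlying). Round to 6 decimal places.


d1 = 0.4143935411; d2 = -0.2347212407
phi(d1) = 0.3661180207; exp(-qT) = 0.9970044955; exp(-rT) = 0.9531337871
Gamma = exp(-qT) * phi(d1) / (S * sigma * sqrt(T)) = 0.9970044955 * 0.3661180207 / (44.6100 * 0.5300 * 1.2247448714) = 0.012606

Answer: Gamma = 0.012606


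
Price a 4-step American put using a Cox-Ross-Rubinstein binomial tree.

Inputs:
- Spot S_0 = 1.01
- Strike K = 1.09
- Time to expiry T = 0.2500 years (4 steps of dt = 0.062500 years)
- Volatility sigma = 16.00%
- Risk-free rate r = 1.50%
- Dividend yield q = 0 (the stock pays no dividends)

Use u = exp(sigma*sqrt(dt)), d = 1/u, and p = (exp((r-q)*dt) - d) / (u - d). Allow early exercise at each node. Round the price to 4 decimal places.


dt = T/N = 0.062500
u = exp(sigma*sqrt(dt)) = 1.040811; d = 1/u = 0.960789
p = (exp((r-q)*dt) - d) / (u - d) = 0.501722
Discount per step: exp(-r*dt) = 0.999063
Stock lattice S(k, i) with i counting down-moves:
  k=0: S(0,0) = 1.0100
  k=1: S(1,0) = 1.0512; S(1,1) = 0.9704
  k=2: S(2,0) = 1.0941; S(2,1) = 1.0100; S(2,2) = 0.9323
  k=3: S(3,0) = 1.1388; S(3,1) = 1.0512; S(3,2) = 0.9704; S(3,3) = 0.8958
  k=4: S(4,0) = 1.1852; S(4,1) = 1.0941; S(4,2) = 1.0100; S(4,3) = 0.9323; S(4,4) = 0.8607
Terminal payoffs V(N, i) = max(K - S_T, 0):
  V(4,0) = 0.000000; V(4,1) = 0.000000; V(4,2) = 0.080000; V(4,3) = 0.157652; V(4,4) = 0.229335
Backward induction: V(k, i) = exp(-r*dt) * [p * V(k+1, i) + (1-p) * V(k+1, i+1)]; then take max(V_cont, immediate exercise) for American.
  V(3,0) = exp(-r*dt) * [p*0.000000 + (1-p)*0.000000] = 0.000000; exercise = 0.000000; V(3,0) = max -> 0.000000
  V(3,1) = exp(-r*dt) * [p*0.000000 + (1-p)*0.080000] = 0.039825; exercise = 0.038781; V(3,1) = max -> 0.039825
  V(3,2) = exp(-r*dt) * [p*0.080000 + (1-p)*0.157652] = 0.118581; exercise = 0.119603; V(3,2) = max -> 0.119603
  V(3,3) = exp(-r*dt) * [p*0.157652 + (1-p)*0.229335] = 0.193189; exercise = 0.194210; V(3,3) = max -> 0.194210
  V(2,0) = exp(-r*dt) * [p*0.000000 + (1-p)*0.039825] = 0.019825; exercise = 0.000000; V(2,0) = max -> 0.019825
  V(2,1) = exp(-r*dt) * [p*0.039825 + (1-p)*0.119603] = 0.079502; exercise = 0.080000; V(2,1) = max -> 0.080000
  V(2,2) = exp(-r*dt) * [p*0.119603 + (1-p)*0.194210] = 0.156631; exercise = 0.157652; V(2,2) = max -> 0.157652
  V(1,0) = exp(-r*dt) * [p*0.019825 + (1-p)*0.080000] = 0.049762; exercise = 0.038781; V(1,0) = max -> 0.049762
  V(1,1) = exp(-r*dt) * [p*0.080000 + (1-p)*0.157652] = 0.118581; exercise = 0.119603; V(1,1) = max -> 0.119603
  V(0,0) = exp(-r*dt) * [p*0.049762 + (1-p)*0.119603] = 0.084483; exercise = 0.080000; V(0,0) = max -> 0.084483

Answer: Price = V(0,0) = 0.0845


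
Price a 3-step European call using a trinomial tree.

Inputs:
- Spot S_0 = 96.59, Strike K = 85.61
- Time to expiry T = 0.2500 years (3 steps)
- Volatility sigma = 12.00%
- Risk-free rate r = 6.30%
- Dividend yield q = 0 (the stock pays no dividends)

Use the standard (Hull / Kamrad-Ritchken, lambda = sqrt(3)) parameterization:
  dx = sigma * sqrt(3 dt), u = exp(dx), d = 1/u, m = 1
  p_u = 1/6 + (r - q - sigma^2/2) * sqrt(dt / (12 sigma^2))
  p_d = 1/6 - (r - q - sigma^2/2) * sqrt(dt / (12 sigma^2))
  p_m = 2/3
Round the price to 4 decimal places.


Answer: Price = V(0,0) = 12.3248

Derivation:
dt = T/N = 0.083333; dx = sigma*sqrt(3*dt) = 0.060000
u = exp(dx) = 1.061837; d = 1/u = 0.941765
p_u = 0.205417, p_m = 0.666667, p_d = 0.127917
Discount per step: exp(-r*dt) = 0.994764
Stock lattice S(k, j) with j the centered position index:
  k=0: S(0,+0) = 96.5900
  k=1: S(1,-1) = 90.9650; S(1,+0) = 96.5900; S(1,+1) = 102.5628
  k=2: S(2,-2) = 85.6676; S(2,-1) = 90.9650; S(2,+0) = 96.5900; S(2,+1) = 102.5628; S(2,+2) = 108.9049
  k=3: S(3,-3) = 80.6787; S(3,-2) = 85.6676; S(3,-1) = 90.9650; S(3,+0) = 96.5900; S(3,+1) = 102.5628; S(3,+2) = 108.9049; S(3,+3) = 115.6392
Terminal payoffs V(N, j) = max(S_T - K, 0):
  V(3,-3) = 0.000000; V(3,-2) = 0.057645; V(3,-1) = 5.355036; V(3,+0) = 10.980000; V(3,+1) = 16.952792; V(3,+2) = 23.294921; V(3,+3) = 30.029225
Backward induction: V(k, j) = exp(-r*dt) * [p_u * V(k+1, j+1) + p_m * V(k+1, j) + p_d * V(k+1, j-1)]
  V(2,-2) = exp(-r*dt) * [p_u*5.355036 + p_m*0.057645 + p_d*0.000000] = 1.132483
  V(2,-1) = exp(-r*dt) * [p_u*10.980000 + p_m*5.355036 + p_d*0.057645] = 5.802331
  V(2,+0) = exp(-r*dt) * [p_u*16.952792 + p_m*10.980000 + p_d*5.355036] = 11.427234
  V(2,+1) = exp(-r*dt) * [p_u*23.294921 + p_m*16.952792 + p_d*10.980000] = 17.399961
  V(2,+2) = exp(-r*dt) * [p_u*30.029225 + p_m*23.294921 + p_d*16.952792] = 23.742022
  V(1,-1) = exp(-r*dt) * [p_u*11.427234 + p_m*5.802331 + p_d*1.132483] = 6.327123
  V(1,+0) = exp(-r*dt) * [p_u*17.399961 + p_m*11.427234 + p_d*5.802331] = 11.872120
  V(1,+1) = exp(-r*dt) * [p_u*23.742022 + p_m*17.399961 + p_d*11.427234] = 17.844783
  V(0,+0) = exp(-r*dt) * [p_u*17.844783 + p_m*11.872120 + p_d*6.327123] = 12.324832


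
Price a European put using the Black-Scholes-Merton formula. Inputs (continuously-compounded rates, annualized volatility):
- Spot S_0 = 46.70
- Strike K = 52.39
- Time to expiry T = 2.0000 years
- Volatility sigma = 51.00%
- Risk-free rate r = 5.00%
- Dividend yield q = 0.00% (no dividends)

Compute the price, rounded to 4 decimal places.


Answer: Price = 13.6058

Derivation:
d1 = (ln(S/K) + (r - q + 0.5*sigma^2) * T) / (sigma * sqrt(T)) = 0.33986662
d2 = d1 - sigma * sqrt(T) = -0.38138230
exp(-rT) = 0.90483742; exp(-qT) = 1.00000000
P = K * exp(-rT) * N(-d2) - S_0 * exp(-qT) * N(-d1)
N(-d1) = 0.36697849; N(-d2) = 0.64854020
P = 52.3900 * 0.90483742 * 0.64854020 - 46.7000 * 1.00000000 * 0.36697849 = 13.6058


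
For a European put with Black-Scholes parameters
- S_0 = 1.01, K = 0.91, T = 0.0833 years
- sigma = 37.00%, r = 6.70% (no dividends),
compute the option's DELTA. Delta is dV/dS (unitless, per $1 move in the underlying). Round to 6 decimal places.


d1 = 1.0819897732; d2 = 0.9752013375
phi(d1) = 0.2221751003; exp(-qT) = 1.0000000000; exp(-rT) = 0.9944344454
N(-d1) = 0.1396285361
Delta = -exp(-qT) * N(-d1) = -1.0000000000 * 0.1396285361 = -0.139629

Answer: Delta = -0.139629


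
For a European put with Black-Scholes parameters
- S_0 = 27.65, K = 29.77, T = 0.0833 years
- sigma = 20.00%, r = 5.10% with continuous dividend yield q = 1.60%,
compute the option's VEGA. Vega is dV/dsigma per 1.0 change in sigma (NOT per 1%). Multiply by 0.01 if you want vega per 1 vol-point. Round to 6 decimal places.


d1 = -1.2004464829; d2 = -1.2581699617
phi(d1) = 0.1940820226; exp(-qT) = 0.9986680878; exp(-rT) = 0.9957607113
Vega = S * exp(-qT) * phi(d1) * sqrt(T) = 27.6500 * 0.9986680878 * 0.1940820226 * 0.2886173938 = 1.546764

Answer: Vega = 1.546764


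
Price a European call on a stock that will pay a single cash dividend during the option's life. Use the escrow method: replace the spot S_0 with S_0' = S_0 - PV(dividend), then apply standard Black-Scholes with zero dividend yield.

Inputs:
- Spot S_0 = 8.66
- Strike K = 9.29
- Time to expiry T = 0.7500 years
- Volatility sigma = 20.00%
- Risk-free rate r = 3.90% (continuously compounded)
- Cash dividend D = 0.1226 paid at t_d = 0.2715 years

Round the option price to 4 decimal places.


Answer: Price = 0.3945

Derivation:
PV(D) = D * exp(-r * t_d) = 0.1226 * 0.98946736 = 0.12130870
S_0' = S_0 - PV(D) = 8.6600 - 0.12130870 = 8.53869130
d1 = (ln(S_0'/K) + (r + sigma^2/2)*T) / (sigma*sqrt(T)) = -0.23140661
d2 = d1 - sigma*sqrt(T) = -0.40461169
exp(-rT) = 0.97117364
N(d1) = 0.40849947; N(d2) = 0.34288148
C = S_0' * N(d1) - K * exp(-rT) * N(d2) = 8.53869130 * 0.40849947 - 9.2900 * 0.97117364 * 0.34288148 = 0.3945


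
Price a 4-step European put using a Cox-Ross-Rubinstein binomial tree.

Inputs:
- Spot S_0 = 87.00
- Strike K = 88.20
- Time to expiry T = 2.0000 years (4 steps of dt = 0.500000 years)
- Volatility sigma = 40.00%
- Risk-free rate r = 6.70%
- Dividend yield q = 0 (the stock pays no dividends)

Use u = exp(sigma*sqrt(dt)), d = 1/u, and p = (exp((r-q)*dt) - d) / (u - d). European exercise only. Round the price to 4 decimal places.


Answer: Price = V(0,0) = 12.8213

Derivation:
dt = T/N = 0.500000
u = exp(sigma*sqrt(dt)) = 1.326896; d = 1/u = 0.753638
p = (exp((r-q)*dt) - d) / (u - d) = 0.489185
Discount per step: exp(-r*dt) = 0.967055
Stock lattice S(k, i) with i counting down-moves:
  k=0: S(0,0) = 87.0000
  k=1: S(1,0) = 115.4400; S(1,1) = 65.5665
  k=2: S(2,0) = 153.1769; S(2,1) = 87.0000; S(2,2) = 49.4135
  k=3: S(3,0) = 203.2499; S(3,1) = 115.4400; S(3,2) = 65.5665; S(3,3) = 37.2399
  k=4: S(4,0) = 269.6916; S(4,1) = 153.1769; S(4,2) = 87.0000; S(4,3) = 49.4135; S(4,4) = 28.0654
Terminal payoffs V(N, i) = max(K - S_T, 0):
  V(4,0) = 0.000000; V(4,1) = 0.000000; V(4,2) = 1.200000; V(4,3) = 38.786548; V(4,4) = 60.134607
Backward induction: V(k, i) = exp(-r*dt) * [p * V(k+1, i) + (1-p) * V(k+1, i+1)].
  V(3,0) = exp(-r*dt) * [p*0.000000 + (1-p)*0.000000] = 0.000000
  V(3,1) = exp(-r*dt) * [p*0.000000 + (1-p)*1.200000] = 0.592784
  V(3,2) = exp(-r*dt) * [p*1.200000 + (1-p)*38.786548] = 19.727710
  V(3,3) = exp(-r*dt) * [p*38.786548 + (1-p)*60.134607] = 48.054372
  V(2,0) = exp(-r*dt) * [p*0.000000 + (1-p)*0.592784] = 0.292827
  V(2,1) = exp(-r*dt) * [p*0.592784 + (1-p)*19.727710] = 10.025648
  V(2,2) = exp(-r*dt) * [p*19.727710 + (1-p)*48.054372] = 33.070765
  V(1,0) = exp(-r*dt) * [p*0.292827 + (1-p)*10.025648] = 5.091061
  V(1,1) = exp(-r*dt) * [p*10.025648 + (1-p)*33.070765] = 21.079326
  V(0,0) = exp(-r*dt) * [p*5.091061 + (1-p)*21.079326] = 12.821321


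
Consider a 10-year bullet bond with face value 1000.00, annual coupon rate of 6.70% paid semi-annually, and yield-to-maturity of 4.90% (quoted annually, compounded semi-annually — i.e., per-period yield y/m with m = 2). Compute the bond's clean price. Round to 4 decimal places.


Answer: Price = 1140.9674

Derivation:
Coupon per period c = face * coupon_rate / m = 33.500000
Periods per year m = 2; per-period yield y/m = 0.024500
Number of cashflows N = 20
Cashflows (t years, CF_t, discount factor 1/(1+y/m)^(m*t), PV):
  t = 0.5000: CF_t = 33.500000, DF = 0.976086, PV = 32.698878
  t = 1.0000: CF_t = 33.500000, DF = 0.952744, PV = 31.916913
  t = 1.5000: CF_t = 33.500000, DF = 0.929960, PV = 31.153649
  t = 2.0000: CF_t = 33.500000, DF = 0.907721, PV = 30.408637
  t = 2.5000: CF_t = 33.500000, DF = 0.886013, PV = 29.681442
  t = 3.0000: CF_t = 33.500000, DF = 0.864825, PV = 28.971637
  t = 3.5000: CF_t = 33.500000, DF = 0.844143, PV = 28.278806
  t = 4.0000: CF_t = 33.500000, DF = 0.823957, PV = 27.602544
  t = 4.5000: CF_t = 33.500000, DF = 0.804252, PV = 26.942454
  t = 5.0000: CF_t = 33.500000, DF = 0.785019, PV = 26.298149
  t = 5.5000: CF_t = 33.500000, DF = 0.766246, PV = 25.669252
  t = 6.0000: CF_t = 33.500000, DF = 0.747922, PV = 25.055395
  t = 6.5000: CF_t = 33.500000, DF = 0.730036, PV = 24.456218
  t = 7.0000: CF_t = 33.500000, DF = 0.712578, PV = 23.871369
  t = 7.5000: CF_t = 33.500000, DF = 0.695538, PV = 23.300507
  t = 8.0000: CF_t = 33.500000, DF = 0.678904, PV = 22.743296
  t = 8.5000: CF_t = 33.500000, DF = 0.662669, PV = 22.199410
  t = 9.0000: CF_t = 33.500000, DF = 0.646822, PV = 21.668531
  t = 9.5000: CF_t = 33.500000, DF = 0.631354, PV = 21.150348
  t = 10.0000: CF_t = 1033.500000, DF = 0.616255, PV = 636.899967
Price P = sum_t PV_t = 1140.967400


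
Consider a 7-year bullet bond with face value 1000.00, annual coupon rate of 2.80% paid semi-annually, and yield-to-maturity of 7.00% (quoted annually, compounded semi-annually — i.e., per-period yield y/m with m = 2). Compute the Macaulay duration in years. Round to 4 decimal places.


Answer: Macaulay duration = 6.3000 years

Derivation:
Coupon per period c = face * coupon_rate / m = 14.000000
Periods per year m = 2; per-period yield y/m = 0.035000
Number of cashflows N = 14
Cashflows (t years, CF_t, discount factor 1/(1+y/m)^(m*t), PV):
  t = 0.5000: CF_t = 14.000000, DF = 0.966184, PV = 13.526570
  t = 1.0000: CF_t = 14.000000, DF = 0.933511, PV = 13.069150
  t = 1.5000: CF_t = 14.000000, DF = 0.901943, PV = 12.627198
  t = 2.0000: CF_t = 14.000000, DF = 0.871442, PV = 12.200191
  t = 2.5000: CF_t = 14.000000, DF = 0.841973, PV = 11.787624
  t = 3.0000: CF_t = 14.000000, DF = 0.813501, PV = 11.389009
  t = 3.5000: CF_t = 14.000000, DF = 0.785991, PV = 11.003873
  t = 4.0000: CF_t = 14.000000, DF = 0.759412, PV = 10.631762
  t = 4.5000: CF_t = 14.000000, DF = 0.733731, PV = 10.272234
  t = 5.0000: CF_t = 14.000000, DF = 0.708919, PV = 9.924863
  t = 5.5000: CF_t = 14.000000, DF = 0.684946, PV = 9.589240
  t = 6.0000: CF_t = 14.000000, DF = 0.661783, PV = 9.264966
  t = 6.5000: CF_t = 14.000000, DF = 0.639404, PV = 8.951658
  t = 7.0000: CF_t = 1014.000000, DF = 0.617782, PV = 626.430735
Price P = sum_t PV_t = 770.669074
Macaulay numerator sum_t t * PV_t:
  t * PV_t at t = 0.5000: 6.763285
  t * PV_t at t = 1.0000: 13.069150
  t * PV_t at t = 1.5000: 18.940797
  t * PV_t at t = 2.0000: 24.400382
  t * PV_t at t = 2.5000: 29.469061
  t * PV_t at t = 3.0000: 34.167027
  t * PV_t at t = 3.5000: 38.513557
  t * PV_t at t = 4.0000: 42.527047
  t * PV_t at t = 4.5000: 46.225051
  t * PV_t at t = 5.0000: 49.624317
  t * PV_t at t = 5.5000: 52.740820
  t * PV_t at t = 6.0000: 55.589797
  t * PV_t at t = 6.5000: 58.185778
  t * PV_t at t = 7.0000: 4385.015147
Macaulay duration D = (sum_t t * PV_t) / P = 4855.231217 / 770.669074 = 6.300021


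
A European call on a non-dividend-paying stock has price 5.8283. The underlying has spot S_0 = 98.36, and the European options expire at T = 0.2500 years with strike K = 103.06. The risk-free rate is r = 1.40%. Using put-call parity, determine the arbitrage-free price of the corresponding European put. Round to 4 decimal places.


Put-call parity: C - P = S_0 * exp(-qT) - K * exp(-rT).
S_0 * exp(-qT) = 98.3600 * 1.00000000 = 98.36000000
K * exp(-rT) = 103.0600 * 0.99650612 = 102.69992051
P = C - S*exp(-qT) + K*exp(-rT)
P = 5.8283 - 98.36000000 + 102.69992051 = 10.1682

Answer: Put price = 10.1682


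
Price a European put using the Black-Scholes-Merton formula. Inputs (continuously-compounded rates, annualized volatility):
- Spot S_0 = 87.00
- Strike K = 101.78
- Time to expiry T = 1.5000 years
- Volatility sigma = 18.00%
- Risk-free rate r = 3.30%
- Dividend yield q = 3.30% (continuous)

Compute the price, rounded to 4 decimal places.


d1 = (ln(S/K) + (r - q + 0.5*sigma^2) * T) / (sigma * sqrt(T)) = -0.60151077
d2 = d1 - sigma * sqrt(T) = -0.82196485
exp(-rT) = 0.95170516; exp(-qT) = 0.95170516
P = K * exp(-rT) * N(-d2) - S_0 * exp(-qT) * N(-d1)
N(-d1) = 0.72625008; N(-d2) = 0.79445155
P = 101.7800 * 0.95170516 * 0.79445155 - 87.0000 * 0.95170516 * 0.72625008 = 16.8219

Answer: Price = 16.8219


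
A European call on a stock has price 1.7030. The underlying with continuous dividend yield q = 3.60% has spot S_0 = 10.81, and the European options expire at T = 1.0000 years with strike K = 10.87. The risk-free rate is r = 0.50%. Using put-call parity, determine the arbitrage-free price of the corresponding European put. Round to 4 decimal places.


Put-call parity: C - P = S_0 * exp(-qT) - K * exp(-rT).
S_0 * exp(-qT) = 10.8100 * 0.96464029 = 10.42776157
K * exp(-rT) = 10.8700 * 0.99501248 = 10.81578565
P = C - S*exp(-qT) + K*exp(-rT)
P = 1.7030 - 10.42776157 + 10.81578565 = 2.0910

Answer: Put price = 2.0910


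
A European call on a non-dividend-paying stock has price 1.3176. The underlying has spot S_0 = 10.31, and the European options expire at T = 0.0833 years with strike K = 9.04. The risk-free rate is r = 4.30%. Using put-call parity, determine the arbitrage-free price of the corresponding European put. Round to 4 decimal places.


Answer: Put price = 0.0153

Derivation:
Put-call parity: C - P = S_0 * exp(-qT) - K * exp(-rT).
S_0 * exp(-qT) = 10.3100 * 1.00000000 = 10.31000000
K * exp(-rT) = 9.0400 * 0.99642451 = 9.00767755
P = C - S*exp(-qT) + K*exp(-rT)
P = 1.3176 - 10.31000000 + 9.00767755 = 0.0153


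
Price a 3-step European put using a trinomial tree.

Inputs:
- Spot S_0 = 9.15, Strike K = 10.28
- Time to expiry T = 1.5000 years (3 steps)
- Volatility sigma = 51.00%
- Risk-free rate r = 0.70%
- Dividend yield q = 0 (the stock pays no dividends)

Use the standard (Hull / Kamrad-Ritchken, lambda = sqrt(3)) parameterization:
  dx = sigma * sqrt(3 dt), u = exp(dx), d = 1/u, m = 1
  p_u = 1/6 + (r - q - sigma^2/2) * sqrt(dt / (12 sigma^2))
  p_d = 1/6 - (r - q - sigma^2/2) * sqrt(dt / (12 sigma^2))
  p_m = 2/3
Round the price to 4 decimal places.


dt = T/N = 0.500000; dx = sigma*sqrt(3*dt) = 0.624620
u = exp(dx) = 1.867536; d = 1/u = 0.535465
p_u = 0.117417, p_m = 0.666667, p_d = 0.215917
Discount per step: exp(-r*dt) = 0.996506
Stock lattice S(k, j) with j the centered position index:
  k=0: S(0,+0) = 9.1500
  k=1: S(1,-1) = 4.8995; S(1,+0) = 9.1500; S(1,+1) = 17.0880
  k=2: S(2,-2) = 2.6235; S(2,-1) = 4.8995; S(2,+0) = 9.1500; S(2,+1) = 17.0880; S(2,+2) = 31.9124
  k=3: S(3,-3) = 1.4048; S(3,-2) = 2.6235; S(3,-1) = 4.8995; S(3,+0) = 9.1500; S(3,+1) = 17.0880; S(3,+2) = 31.9124; S(3,+3) = 59.5975
Terminal payoffs V(N, j) = max(K - S_T, 0):
  V(3,-3) = 8.875201; V(3,-2) = 7.656487; V(3,-1) = 5.380496; V(3,+0) = 1.130000; V(3,+1) = 0.000000; V(3,+2) = 0.000000; V(3,+3) = 0.000000
Backward induction: V(k, j) = exp(-r*dt) * [p_u * V(k+1, j+1) + p_m * V(k+1, j) + p_d * V(k+1, j-1)]
  V(2,-2) = exp(-r*dt) * [p_u*5.380496 + p_m*7.656487 + p_d*8.875201] = 7.625652
  V(2,-1) = exp(-r*dt) * [p_u*1.130000 + p_m*5.380496 + p_d*7.656487] = 5.354069
  V(2,+0) = exp(-r*dt) * [p_u*0.000000 + p_m*1.130000 + p_d*5.380496] = 1.908381
  V(2,+1) = exp(-r*dt) * [p_u*0.000000 + p_m*0.000000 + p_d*1.130000] = 0.243133
  V(2,+2) = exp(-r*dt) * [p_u*0.000000 + p_m*0.000000 + p_d*0.000000] = 0.000000
  V(1,-1) = exp(-r*dt) * [p_u*1.908381 + p_m*5.354069 + p_d*7.625652] = 5.420954
  V(1,+0) = exp(-r*dt) * [p_u*0.243133 + p_m*1.908381 + p_d*5.354069] = 2.448250
  V(1,+1) = exp(-r*dt) * [p_u*0.000000 + p_m*0.243133 + p_d*1.908381] = 0.572134
  V(0,+0) = exp(-r*dt) * [p_u*0.572134 + p_m*2.448250 + p_d*5.420954] = 2.859792

Answer: Price = V(0,0) = 2.8598


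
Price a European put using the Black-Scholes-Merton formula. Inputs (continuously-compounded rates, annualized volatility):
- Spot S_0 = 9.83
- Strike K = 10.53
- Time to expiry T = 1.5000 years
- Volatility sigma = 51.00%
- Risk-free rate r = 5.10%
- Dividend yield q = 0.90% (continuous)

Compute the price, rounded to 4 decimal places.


d1 = (ln(S/K) + (r - q + 0.5*sigma^2) * T) / (sigma * sqrt(T)) = 0.30304128
d2 = d1 - sigma * sqrt(T) = -0.32157861
exp(-rT) = 0.92635291; exp(-qT) = 0.98659072
P = K * exp(-rT) * N(-d2) - S_0 * exp(-qT) * N(-d1)
N(-d1) = 0.38092920; N(-d2) = 0.62611402
P = 10.5300 * 0.92635291 * 0.62611402 - 9.8300 * 0.98659072 * 0.38092920 = 2.4131

Answer: Price = 2.4131


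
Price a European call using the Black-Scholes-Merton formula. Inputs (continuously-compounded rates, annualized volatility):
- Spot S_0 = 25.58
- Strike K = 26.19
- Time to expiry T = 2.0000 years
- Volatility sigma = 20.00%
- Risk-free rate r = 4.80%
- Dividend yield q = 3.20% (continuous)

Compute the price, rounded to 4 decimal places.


d1 = (ln(S/K) + (r - q + 0.5*sigma^2) * T) / (sigma * sqrt(T)) = 0.17123700
d2 = d1 - sigma * sqrt(T) = -0.11160571
exp(-rT) = 0.90846402; exp(-qT) = 0.93800500
C = S_0 * exp(-qT) * N(d1) - K * exp(-rT) * N(d2)
N(d1) = 0.56798129; N(d2) = 0.45556802
C = 25.5800 * 0.93800500 * 0.56798129 - 26.1900 * 0.90846402 * 0.45556802 = 2.7891

Answer: Price = 2.7891


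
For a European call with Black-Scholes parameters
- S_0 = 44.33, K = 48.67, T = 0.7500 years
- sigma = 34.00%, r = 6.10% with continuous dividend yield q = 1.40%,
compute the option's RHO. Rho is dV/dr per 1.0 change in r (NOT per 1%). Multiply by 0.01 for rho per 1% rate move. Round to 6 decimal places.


Answer: Rho = 12.732967

Derivation:
d1 = -0.0502674260; d2 = -0.3447160633
phi(d1) = 0.3984385722; exp(-qT) = 0.9895549326; exp(-rT) = 0.9552807525
N(d2) = 0.3651539204
Rho = K*T*exp(-rT)*N(d2) = 48.6700 * 0.7500 * 0.9552807525 * 0.3651539204 = 12.732967


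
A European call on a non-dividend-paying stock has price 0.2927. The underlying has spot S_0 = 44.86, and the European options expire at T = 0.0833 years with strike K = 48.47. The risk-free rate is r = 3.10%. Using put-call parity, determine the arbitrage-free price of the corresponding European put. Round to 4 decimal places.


Answer: Put price = 3.7777

Derivation:
Put-call parity: C - P = S_0 * exp(-qT) - K * exp(-rT).
S_0 * exp(-qT) = 44.8600 * 1.00000000 = 44.86000000
K * exp(-rT) = 48.4700 * 0.99742103 = 48.34499739
P = C - S*exp(-qT) + K*exp(-rT)
P = 0.2927 - 44.86000000 + 48.34499739 = 3.7777


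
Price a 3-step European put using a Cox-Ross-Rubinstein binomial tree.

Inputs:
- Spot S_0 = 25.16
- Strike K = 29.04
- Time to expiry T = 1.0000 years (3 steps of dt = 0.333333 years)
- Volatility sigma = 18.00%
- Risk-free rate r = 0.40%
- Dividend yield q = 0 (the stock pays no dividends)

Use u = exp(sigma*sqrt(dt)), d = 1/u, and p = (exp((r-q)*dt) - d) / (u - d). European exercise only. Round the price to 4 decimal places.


dt = T/N = 0.333333
u = exp(sigma*sqrt(dt)) = 1.109515; d = 1/u = 0.901295
p = (exp((r-q)*dt) - d) / (u - d) = 0.480450
Discount per step: exp(-r*dt) = 0.998668
Stock lattice S(k, i) with i counting down-moves:
  k=0: S(0,0) = 25.1600
  k=1: S(1,0) = 27.9154; S(1,1) = 22.6766
  k=2: S(2,0) = 30.9726; S(2,1) = 25.1600; S(2,2) = 20.4383
  k=3: S(3,0) = 34.3645; S(3,1) = 27.9154; S(3,2) = 22.6766; S(3,3) = 18.4209
Terminal payoffs V(N, i) = max(K - S_T, 0):
  V(3,0) = 0.000000; V(3,1) = 1.124601; V(3,2) = 6.363427; V(3,3) = 10.619093
Backward induction: V(k, i) = exp(-r*dt) * [p * V(k+1, i) + (1-p) * V(k+1, i+1)].
  V(2,0) = exp(-r*dt) * [p*0.000000 + (1-p)*1.124601] = 0.583507
  V(2,1) = exp(-r*dt) * [p*1.124601 + (1-p)*6.363427] = 3.841306
  V(2,2) = exp(-r*dt) * [p*6.363427 + (1-p)*10.619093] = 8.563031
  V(1,0) = exp(-r*dt) * [p*0.583507 + (1-p)*3.841306] = 2.273063
  V(1,1) = exp(-r*dt) * [p*3.841306 + (1-p)*8.563031] = 6.286090
  V(0,0) = exp(-r*dt) * [p*2.273063 + (1-p)*6.286090] = 4.352223

Answer: Price = V(0,0) = 4.3522


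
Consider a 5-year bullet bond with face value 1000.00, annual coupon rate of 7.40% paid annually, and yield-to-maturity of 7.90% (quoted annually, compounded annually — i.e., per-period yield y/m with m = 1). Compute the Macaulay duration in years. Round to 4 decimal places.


Answer: Macaulay duration = 4.3496 years

Derivation:
Coupon per period c = face * coupon_rate / m = 74.000000
Periods per year m = 1; per-period yield y/m = 0.079000
Number of cashflows N = 5
Cashflows (t years, CF_t, discount factor 1/(1+y/m)^(m*t), PV):
  t = 1.0000: CF_t = 74.000000, DF = 0.926784, PV = 68.582020
  t = 2.0000: CF_t = 74.000000, DF = 0.858929, PV = 63.560723
  t = 3.0000: CF_t = 74.000000, DF = 0.796041, PV = 58.907065
  t = 4.0000: CF_t = 74.000000, DF = 0.737758, PV = 54.594129
  t = 5.0000: CF_t = 1074.000000, DF = 0.683743, PV = 734.339785
Price P = sum_t PV_t = 979.983723
Macaulay numerator sum_t t * PV_t:
  t * PV_t at t = 1.0000: 68.582020
  t * PV_t at t = 2.0000: 127.121447
  t * PV_t at t = 3.0000: 176.721195
  t * PV_t at t = 4.0000: 218.376516
  t * PV_t at t = 5.0000: 3671.698924
Macaulay duration D = (sum_t t * PV_t) / P = 4262.500102 / 979.983723 = 4.349562


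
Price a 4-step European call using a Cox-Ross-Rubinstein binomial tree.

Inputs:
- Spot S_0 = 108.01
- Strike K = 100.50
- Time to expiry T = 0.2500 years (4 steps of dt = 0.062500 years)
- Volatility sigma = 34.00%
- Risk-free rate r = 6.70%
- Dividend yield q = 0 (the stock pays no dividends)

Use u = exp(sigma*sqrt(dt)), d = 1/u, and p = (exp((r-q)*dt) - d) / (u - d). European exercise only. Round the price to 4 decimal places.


Answer: Price = V(0,0) = 12.8654

Derivation:
dt = T/N = 0.062500
u = exp(sigma*sqrt(dt)) = 1.088717; d = 1/u = 0.918512
p = (exp((r-q)*dt) - d) / (u - d) = 0.503417
Discount per step: exp(-r*dt) = 0.995821
Stock lattice S(k, i) with i counting down-moves:
  k=0: S(0,0) = 108.0100
  k=1: S(1,0) = 117.5923; S(1,1) = 99.2085
  k=2: S(2,0) = 128.0248; S(2,1) = 108.0100; S(2,2) = 91.1242
  k=3: S(3,0) = 139.3828; S(3,1) = 117.5923; S(3,2) = 99.2085; S(3,3) = 83.6987
  k=4: S(4,0) = 151.7484; S(4,1) = 128.0248; S(4,2) = 108.0100; S(4,3) = 91.1242; S(4,4) = 76.8783
Terminal payoffs V(N, i) = max(S_T - K, 0):
  V(4,0) = 51.248389; V(4,1) = 27.524777; V(4,2) = 7.510000; V(4,3) = 0.000000; V(4,4) = 0.000000
Backward induction: V(k, i) = exp(-r*dt) * [p * V(k+1, i) + (1-p) * V(k+1, i+1)].
  V(3,0) = exp(-r*dt) * [p*51.248389 + (1-p)*27.524777] = 39.302724
  V(3,1) = exp(-r*dt) * [p*27.524777 + (1-p)*7.510000] = 17.512294
  V(3,2) = exp(-r*dt) * [p*7.510000 + (1-p)*0.000000] = 3.764864
  V(3,3) = exp(-r*dt) * [p*0.000000 + (1-p)*0.000000] = 0.000000
  V(2,0) = exp(-r*dt) * [p*39.302724 + (1-p)*17.512294] = 28.362950
  V(2,1) = exp(-r*dt) * [p*17.512294 + (1-p)*3.764864] = 10.640903
  V(2,2) = exp(-r*dt) * [p*3.764864 + (1-p)*0.000000] = 1.887377
  V(1,0) = exp(-r*dt) * [p*28.362950 + (1-p)*10.640903] = 19.480737
  V(1,1) = exp(-r*dt) * [p*10.640903 + (1-p)*1.887377] = 6.267750
  V(0,0) = exp(-r*dt) * [p*19.480737 + (1-p)*6.267750] = 12.865407


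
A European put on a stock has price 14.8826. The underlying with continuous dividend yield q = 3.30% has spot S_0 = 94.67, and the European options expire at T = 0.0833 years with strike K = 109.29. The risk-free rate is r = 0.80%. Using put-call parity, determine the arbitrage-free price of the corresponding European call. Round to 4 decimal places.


Answer: Call price = 0.0755

Derivation:
Put-call parity: C - P = S_0 * exp(-qT) - K * exp(-rT).
S_0 * exp(-qT) = 94.6700 * 0.99725487 = 94.41011899
K * exp(-rT) = 109.2900 * 0.99933382 = 109.21719341
C = P + S*exp(-qT) - K*exp(-rT)
C = 14.8826 + 94.41011899 - 109.21719341 = 0.0755


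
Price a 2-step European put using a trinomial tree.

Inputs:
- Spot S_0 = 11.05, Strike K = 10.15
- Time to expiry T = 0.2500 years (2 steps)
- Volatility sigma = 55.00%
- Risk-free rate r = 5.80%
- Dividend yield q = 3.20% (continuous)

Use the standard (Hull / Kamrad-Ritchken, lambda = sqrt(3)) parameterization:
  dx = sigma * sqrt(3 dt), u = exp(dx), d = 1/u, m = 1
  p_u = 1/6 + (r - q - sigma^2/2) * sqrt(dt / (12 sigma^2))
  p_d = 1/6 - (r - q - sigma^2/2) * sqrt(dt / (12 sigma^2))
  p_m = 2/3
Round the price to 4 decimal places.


dt = T/N = 0.125000; dx = sigma*sqrt(3*dt) = 0.336805
u = exp(dx) = 1.400466; d = 1/u = 0.714048
p_u = 0.143424, p_m = 0.666667, p_d = 0.189909
Discount per step: exp(-r*dt) = 0.992776
Stock lattice S(k, j) with j the centered position index:
  k=0: S(0,+0) = 11.0500
  k=1: S(1,-1) = 7.8902; S(1,+0) = 11.0500; S(1,+1) = 15.4751
  k=2: S(2,-2) = 5.6340; S(2,-1) = 7.8902; S(2,+0) = 11.0500; S(2,+1) = 15.4751; S(2,+2) = 21.6724
Terminal payoffs V(N, j) = max(K - S_T, 0):
  V(2,-2) = 4.515994; V(2,-1) = 2.259768; V(2,+0) = 0.000000; V(2,+1) = 0.000000; V(2,+2) = 0.000000
Backward induction: V(k, j) = exp(-r*dt) * [p_u * V(k+1, j+1) + p_m * V(k+1, j) + p_d * V(k+1, j-1)]
  V(1,-1) = exp(-r*dt) * [p_u*0.000000 + p_m*2.259768 + p_d*4.515994] = 2.347062
  V(1,+0) = exp(-r*dt) * [p_u*0.000000 + p_m*0.000000 + p_d*2.259768] = 0.426050
  V(1,+1) = exp(-r*dt) * [p_u*0.000000 + p_m*0.000000 + p_d*0.000000] = 0.000000
  V(0,+0) = exp(-r*dt) * [p_u*0.000000 + p_m*0.426050 + p_d*2.347062] = 0.724490

Answer: Price = V(0,0) = 0.7245


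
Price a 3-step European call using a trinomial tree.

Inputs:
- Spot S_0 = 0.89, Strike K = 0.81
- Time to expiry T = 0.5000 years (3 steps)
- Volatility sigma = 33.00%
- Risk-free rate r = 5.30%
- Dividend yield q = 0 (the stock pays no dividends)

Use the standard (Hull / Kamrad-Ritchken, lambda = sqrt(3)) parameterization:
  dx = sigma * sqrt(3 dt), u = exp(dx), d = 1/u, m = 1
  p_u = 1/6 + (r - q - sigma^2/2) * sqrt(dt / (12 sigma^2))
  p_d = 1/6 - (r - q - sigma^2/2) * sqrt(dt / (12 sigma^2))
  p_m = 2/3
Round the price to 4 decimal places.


dt = T/N = 0.166667; dx = sigma*sqrt(3*dt) = 0.233345
u = exp(dx) = 1.262817; d = 1/u = 0.791880
p_u = 0.166149, p_m = 0.666667, p_d = 0.167184
Discount per step: exp(-r*dt) = 0.991206
Stock lattice S(k, j) with j the centered position index:
  k=0: S(0,+0) = 0.8900
  k=1: S(1,-1) = 0.7048; S(1,+0) = 0.8900; S(1,+1) = 1.1239
  k=2: S(2,-2) = 0.5581; S(2,-1) = 0.7048; S(2,+0) = 0.8900; S(2,+1) = 1.1239; S(2,+2) = 1.4193
  k=3: S(3,-3) = 0.4419; S(3,-2) = 0.5581; S(3,-1) = 0.7048; S(3,+0) = 0.8900; S(3,+1) = 1.1239; S(3,+2) = 1.4193; S(3,+3) = 1.7923
Terminal payoffs V(N, j) = max(S_T - K, 0):
  V(3,-3) = 0.000000; V(3,-2) = 0.000000; V(3,-1) = 0.000000; V(3,+0) = 0.080000; V(3,+1) = 0.313907; V(3,+2) = 0.609290; V(3,+3) = 0.982304
Backward induction: V(k, j) = exp(-r*dt) * [p_u * V(k+1, j+1) + p_m * V(k+1, j) + p_d * V(k+1, j-1)]
  V(2,-2) = exp(-r*dt) * [p_u*0.000000 + p_m*0.000000 + p_d*0.000000] = 0.000000
  V(2,-1) = exp(-r*dt) * [p_u*0.080000 + p_m*0.000000 + p_d*0.000000] = 0.013175
  V(2,+0) = exp(-r*dt) * [p_u*0.313907 + p_m*0.080000 + p_d*0.000000] = 0.104561
  V(2,+1) = exp(-r*dt) * [p_u*0.609290 + p_m*0.313907 + p_d*0.080000] = 0.321031
  V(2,+2) = exp(-r*dt) * [p_u*0.982304 + p_m*0.609290 + p_d*0.313907] = 0.616413
  V(1,-1) = exp(-r*dt) * [p_u*0.104561 + p_m*0.013175 + p_d*0.000000] = 0.025926
  V(1,+0) = exp(-r*dt) * [p_u*0.321031 + p_m*0.104561 + p_d*0.013175] = 0.124147
  V(1,+1) = exp(-r*dt) * [p_u*0.616413 + p_m*0.321031 + p_d*0.104561] = 0.330981
  V(0,+0) = exp(-r*dt) * [p_u*0.330981 + p_m*0.124147 + p_d*0.025926] = 0.140842

Answer: Price = V(0,0) = 0.1408
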